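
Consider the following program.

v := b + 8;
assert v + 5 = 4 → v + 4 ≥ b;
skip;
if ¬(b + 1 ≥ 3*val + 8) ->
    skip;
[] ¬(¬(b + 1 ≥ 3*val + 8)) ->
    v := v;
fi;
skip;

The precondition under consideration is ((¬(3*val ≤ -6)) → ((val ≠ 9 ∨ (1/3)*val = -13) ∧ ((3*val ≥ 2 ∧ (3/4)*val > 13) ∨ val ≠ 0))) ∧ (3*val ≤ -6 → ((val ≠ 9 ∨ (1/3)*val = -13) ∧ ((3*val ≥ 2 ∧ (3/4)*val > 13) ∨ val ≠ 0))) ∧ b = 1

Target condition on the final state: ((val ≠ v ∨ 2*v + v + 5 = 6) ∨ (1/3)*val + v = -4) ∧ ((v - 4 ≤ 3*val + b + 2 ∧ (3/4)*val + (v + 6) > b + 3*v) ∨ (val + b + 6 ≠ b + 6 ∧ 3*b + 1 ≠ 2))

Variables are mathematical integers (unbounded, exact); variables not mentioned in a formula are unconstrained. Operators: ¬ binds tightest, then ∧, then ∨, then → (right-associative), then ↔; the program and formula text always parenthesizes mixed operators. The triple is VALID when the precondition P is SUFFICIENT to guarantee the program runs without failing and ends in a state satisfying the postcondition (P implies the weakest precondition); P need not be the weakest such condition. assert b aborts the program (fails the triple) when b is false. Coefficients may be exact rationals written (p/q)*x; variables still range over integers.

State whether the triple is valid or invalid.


Working backward. After the program, the postcondition ((val ≠ v ∨ 2*v + v + 5 = 6) ∨ (1/3)*val + v = -4) ∧ ((v - 4 ≤ 3*val + b + 2 ∧ (3/4)*val + (v + 6) > b + 3*v) ∨ (val + b + 6 ≠ b + 6 ∧ 3*b + 1 ≠ 2)) must hold; in canonical form it is (val ≠ v ∨ 3*v = 1 ∨ v + (1/3)*val = -4) ∧ ((v ≤ b + 3*val + 6 ∧ (3/4)*val > b + 2*v - 6) ∨ (val ≠ 0 ∧ 3*b ≠ 1)).
Before skip: (val ≠ v ∨ 3*v = 1 ∨ v + (1/3)*val = -4) ∧ ((v ≤ b + 3*val + 6 ∧ (3/4)*val > b + 2*v - 6) ∨ (val ≠ 0 ∧ 3*b ≠ 1))
Then branch requires (val ≠ v ∨ 3*v = 1 ∨ v + (1/3)*val = -4) ∧ ((v ≤ b + 3*val + 6 ∧ (3/4)*val > b + 2*v - 6) ∨ (val ≠ 0 ∧ 3*b ≠ 1)); else branch requires (val ≠ v ∨ 3*v = 1 ∨ v + (1/3)*val = -4) ∧ ((v ≤ b + 3*val + 6 ∧ (3/4)*val > b + 2*v - 6) ∨ (val ≠ 0 ∧ 3*b ≠ 1)).
Before the if: ((¬(b ≥ 3*val + 7)) → ((val ≠ v ∨ 3*v = 1 ∨ v + (1/3)*val = -4) ∧ ((v ≤ b + 3*val + 6 ∧ (3/4)*val > b + 2*v - 6) ∨ (val ≠ 0 ∧ 3*b ≠ 1)))) ∧ (b ≥ 3*val + 7 → ((val ≠ v ∨ 3*v = 1 ∨ v + (1/3)*val = -4) ∧ ((v ≤ b + 3*val + 6 ∧ (3/4)*val > b + 2*v - 6) ∨ (val ≠ 0 ∧ 3*b ≠ 1))))
Before skip: ((¬(b ≥ 3*val + 7)) → ((val ≠ v ∨ 3*v = 1 ∨ v + (1/3)*val = -4) ∧ ((v ≤ b + 3*val + 6 ∧ (3/4)*val > b + 2*v - 6) ∨ (val ≠ 0 ∧ 3*b ≠ 1)))) ∧ (b ≥ 3*val + 7 → ((val ≠ v ∨ 3*v = 1 ∨ v + (1/3)*val = -4) ∧ ((v ≤ b + 3*val + 6 ∧ (3/4)*val > b + 2*v - 6) ∨ (val ≠ 0 ∧ 3*b ≠ 1))))
Before assert v + 5 = 4 → v + 4 ≥ b: (v = -1 → v ≥ b - 4) ∧ ((¬(b ≥ 3*val + 7)) → ((val ≠ v ∨ 3*v = 1 ∨ v + (1/3)*val = -4) ∧ ((v ≤ b + 3*val + 6 ∧ (3/4)*val > b + 2*v - 6) ∨ (val ≠ 0 ∧ 3*b ≠ 1)))) ∧ (b ≥ 3*val + 7 → ((val ≠ v ∨ 3*v = 1 ∨ v + (1/3)*val = -4) ∧ ((v ≤ b + 3*val + 6 ∧ (3/4)*val > b + 2*v - 6) ∨ (val ≠ 0 ∧ 3*b ≠ 1))))
Before v := b + 8: ((¬(b ≥ 3*val + 7)) → ((val ≠ b + 8 ∨ 3*b = -23 ∨ b + (1/3)*val = -12) ∧ ((3*val ≥ 2 ∧ (3/4)*val > 3*b + 10) ∨ (val ≠ 0 ∧ 3*b ≠ 1)))) ∧ (b ≥ 3*val + 7 → ((val ≠ b + 8 ∨ 3*b = -23 ∨ b + (1/3)*val = -12) ∧ ((3*val ≥ 2 ∧ (3/4)*val > 3*b + 10) ∨ (val ≠ 0 ∧ 3*b ≠ 1))))
The weakest precondition is ((¬(b ≥ 3*val + 7)) → ((val ≠ b + 8 ∨ 3*b = -23 ∨ b + (1/3)*val = -12) ∧ ((3*val ≥ 2 ∧ (3/4)*val > 3*b + 10) ∨ (val ≠ 0 ∧ 3*b ≠ 1)))) ∧ (b ≥ 3*val + 7 → ((val ≠ b + 8 ∨ 3*b = -23 ∨ b + (1/3)*val = -12) ∧ ((3*val ≥ 2 ∧ (3/4)*val > 3*b + 10) ∨ (val ≠ 0 ∧ 3*b ≠ 1)))).
Check whether ((¬(3*val ≤ -6)) → ((val ≠ 9 ∨ (1/3)*val = -13) ∧ ((3*val ≥ 2 ∧ (3/4)*val > 13) ∨ val ≠ 0))) ∧ (3*val ≤ -6 → ((val ≠ 9 ∨ (1/3)*val = -13) ∧ ((3*val ≥ 2 ∧ (3/4)*val > 13) ∨ val ≠ 0))) ∧ b = 1 implies it.
Every state satisfying the precondition satisfies the weakest precondition: the implication holds.
Answer: valid


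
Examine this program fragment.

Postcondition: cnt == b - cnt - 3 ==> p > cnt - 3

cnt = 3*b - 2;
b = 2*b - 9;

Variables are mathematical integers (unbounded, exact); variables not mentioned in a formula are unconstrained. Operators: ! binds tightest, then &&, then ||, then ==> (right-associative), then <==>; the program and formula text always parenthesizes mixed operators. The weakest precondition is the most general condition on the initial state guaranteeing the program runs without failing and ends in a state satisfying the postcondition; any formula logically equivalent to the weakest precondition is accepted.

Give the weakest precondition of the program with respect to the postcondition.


Working backward. After the program, the postcondition cnt == b - cnt - 3 ==> p > cnt - 3 must hold; in canonical form it is 2*cnt == b - 3 ==> p > cnt - 3.
Before b := 2*b - 9: 2*cnt == 2*b - 12 ==> p > cnt - 3
Before cnt := 3*b - 2: 4*b == -8 ==> p > 3*b - 5
Answer: WP = 4*b == -8 ==> p > 3*b - 5


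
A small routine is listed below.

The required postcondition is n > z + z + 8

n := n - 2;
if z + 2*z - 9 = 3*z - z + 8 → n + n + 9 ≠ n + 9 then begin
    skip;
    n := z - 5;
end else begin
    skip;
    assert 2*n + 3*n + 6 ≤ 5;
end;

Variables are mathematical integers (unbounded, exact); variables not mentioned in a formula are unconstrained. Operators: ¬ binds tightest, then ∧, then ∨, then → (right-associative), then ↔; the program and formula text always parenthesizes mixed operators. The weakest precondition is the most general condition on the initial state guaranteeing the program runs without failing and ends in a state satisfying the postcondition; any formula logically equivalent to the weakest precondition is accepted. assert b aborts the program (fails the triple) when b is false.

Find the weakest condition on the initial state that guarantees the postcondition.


Working backward. After the program, the postcondition n > z + z + 8 must hold; in canonical form it is n > 2*z + 8.
Then branch requires z < -13; else branch requires 5*n ≤ -1 ∧ n > 2*z + 8.
Before the if: ((z = 17 → n ≠ 0) → z < -13) ∧ ((¬(z = 17 → n ≠ 0)) → (5*n ≤ -1 ∧ n > 2*z + 8))
Before n := n - 2: ((z = 17 → n ≠ 2) → z < -13) ∧ ((¬(z = 17 → n ≠ 2)) → (5*n ≤ 9 ∧ n > 2*z + 10))
Answer: WP = ((z = 17 → n ≠ 2) → z < -13) ∧ ((¬(z = 17 → n ≠ 2)) → (5*n ≤ 9 ∧ n > 2*z + 10))


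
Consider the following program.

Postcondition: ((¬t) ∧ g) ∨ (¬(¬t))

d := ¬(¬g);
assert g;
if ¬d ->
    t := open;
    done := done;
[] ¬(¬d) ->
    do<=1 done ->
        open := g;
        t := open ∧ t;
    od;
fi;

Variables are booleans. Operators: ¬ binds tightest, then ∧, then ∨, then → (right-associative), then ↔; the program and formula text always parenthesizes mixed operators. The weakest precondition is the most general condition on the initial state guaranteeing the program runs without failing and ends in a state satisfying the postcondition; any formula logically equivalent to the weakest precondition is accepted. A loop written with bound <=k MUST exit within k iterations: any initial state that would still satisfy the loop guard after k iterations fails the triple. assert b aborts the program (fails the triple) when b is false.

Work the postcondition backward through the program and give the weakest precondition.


Working backward. After the program, the postcondition ((¬t) ∧ g) ∨ (¬(¬t)) must hold; in canonical form it is ((¬t) ∧ g) ∨ t.
Then branch requires ((¬open) ∧ g) ∨ open; else branch requires (done → ((¬done) ∧ (((¬(g ∧ t)) ∧ g) ∨ (g ∧ t)))) ∧ ((¬done) → (((¬t) ∧ g) ∨ t)).
Before the if: ((¬d) → (((¬open) ∧ g) ∨ open)) ∧ (d → ((done → ((¬done) ∧ (((¬(g ∧ t)) ∧ g) ∨ (g ∧ t)))) ∧ ((¬done) → (((¬t) ∧ g) ∨ t))))
Before assert g: g ∧ ((¬d) → (((¬open) ∧ g) ∨ open)) ∧ (d → ((done → ((¬done) ∧ (((¬(g ∧ t)) ∧ g) ∨ (g ∧ t)))) ∧ ((¬done) → (((¬t) ∧ g) ∨ t))))
Before d := ¬(¬g): g ∧ ((¬g) → (((¬open) ∧ g) ∨ open)) ∧ (g → ((done → ((¬done) ∧ (((¬(g ∧ t)) ∧ g) ∨ (g ∧ t)))) ∧ ((¬done) → (((¬t) ∧ g) ∨ t))))
Answer: WP = g ∧ ((¬g) → (((¬open) ∧ g) ∨ open)) ∧ (g → ((done → ((¬done) ∧ (((¬(g ∧ t)) ∧ g) ∨ (g ∧ t)))) ∧ ((¬done) → (((¬t) ∧ g) ∨ t))))


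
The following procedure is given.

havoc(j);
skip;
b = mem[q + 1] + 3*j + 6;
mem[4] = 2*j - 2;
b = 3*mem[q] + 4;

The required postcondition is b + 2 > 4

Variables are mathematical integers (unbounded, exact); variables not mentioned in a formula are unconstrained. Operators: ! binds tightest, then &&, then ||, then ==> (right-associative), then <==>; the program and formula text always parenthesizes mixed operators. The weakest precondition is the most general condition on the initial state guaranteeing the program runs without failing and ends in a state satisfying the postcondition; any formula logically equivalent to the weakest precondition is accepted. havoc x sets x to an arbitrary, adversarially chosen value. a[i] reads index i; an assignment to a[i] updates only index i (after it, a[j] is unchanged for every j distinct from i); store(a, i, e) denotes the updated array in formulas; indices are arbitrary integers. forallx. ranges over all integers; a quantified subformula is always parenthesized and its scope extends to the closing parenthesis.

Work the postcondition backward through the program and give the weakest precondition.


Working backward. After the program, the postcondition b + 2 > 4 must hold; in canonical form it is b > 2.
Before b := 3*mem[q] + 4: 3*mem[q] > -2
Before mem[4] := 2*j - 2: 3*store(mem, 4, 2*j - 2)[q] > -2
Before b := mem[q + 1] + 3*j + 6: 3*store(mem, 4, 2*j - 2)[q] > -2
Before skip: 3*store(mem, 4, 2*j - 2)[q] > -2
Before havoc j: forall j_1. 3*store(mem, 4, 2*j_1 - 2)[q] > -2
Answer: WP = forall j_1. 3*store(mem, 4, 2*j_1 - 2)[q] > -2


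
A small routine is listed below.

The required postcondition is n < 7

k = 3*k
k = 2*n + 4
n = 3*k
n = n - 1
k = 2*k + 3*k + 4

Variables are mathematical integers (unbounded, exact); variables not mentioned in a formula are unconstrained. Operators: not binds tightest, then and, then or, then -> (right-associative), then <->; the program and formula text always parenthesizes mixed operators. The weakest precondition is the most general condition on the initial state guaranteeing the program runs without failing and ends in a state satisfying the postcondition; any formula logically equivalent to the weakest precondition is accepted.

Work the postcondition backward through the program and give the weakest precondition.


Working backward. After the program, n < 7 must hold.
Before k := 2*k + 3*k + 4: n < 7
Before n := n - 1: n < 8
Before n := 3*k: 3*k < 8
Before k := 2*n + 4: 6*n < -4
Before k := 3*k: 6*n < -4
Answer: WP = 6*n < -4


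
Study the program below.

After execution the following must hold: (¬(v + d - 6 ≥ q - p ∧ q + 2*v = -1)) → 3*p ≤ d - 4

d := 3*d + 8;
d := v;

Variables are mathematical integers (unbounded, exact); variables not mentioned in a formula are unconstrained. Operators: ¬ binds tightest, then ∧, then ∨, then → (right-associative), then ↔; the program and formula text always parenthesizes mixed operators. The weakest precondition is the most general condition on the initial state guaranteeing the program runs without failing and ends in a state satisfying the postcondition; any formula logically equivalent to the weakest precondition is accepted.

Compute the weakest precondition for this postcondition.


Working backward. After the program, the postcondition (¬(v + d - 6 ≥ q - p ∧ q + 2*v = -1)) → 3*p ≤ d - 4 must hold; in canonical form it is (¬(d + p + v ≥ q + 6 ∧ q + 2*v = -1)) → 3*p ≤ d - 4.
Before d := v: (¬(p + 2*v ≥ q + 6 ∧ q + 2*v = -1)) → 3*p ≤ v - 4
Before d := 3*d + 8: (¬(p + 2*v ≥ q + 6 ∧ q + 2*v = -1)) → 3*p ≤ v - 4
Answer: WP = (¬(p + 2*v ≥ q + 6 ∧ q + 2*v = -1)) → 3*p ≤ v - 4


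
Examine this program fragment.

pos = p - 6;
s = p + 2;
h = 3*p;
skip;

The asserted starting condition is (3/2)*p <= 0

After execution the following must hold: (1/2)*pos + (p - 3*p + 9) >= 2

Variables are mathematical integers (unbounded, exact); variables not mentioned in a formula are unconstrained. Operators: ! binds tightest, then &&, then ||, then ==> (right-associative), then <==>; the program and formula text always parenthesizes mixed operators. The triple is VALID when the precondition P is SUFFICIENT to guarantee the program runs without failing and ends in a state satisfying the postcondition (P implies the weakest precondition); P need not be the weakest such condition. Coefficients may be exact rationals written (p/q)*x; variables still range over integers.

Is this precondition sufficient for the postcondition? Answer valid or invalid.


Working backward. After the program, the postcondition (1/2)*pos + (p - 3*p + 9) >= 2 must hold; in canonical form it is (1/2)*pos >= 2*p - 7.
Before skip: (1/2)*pos >= 2*p - 7
Before h := 3*p: (1/2)*pos >= 2*p - 7
Before s := p + 2: (1/2)*pos >= 2*p - 7
Before pos := p - 6: (3/2)*p <= 4
The weakest precondition is (3/2)*p <= 4.
Check whether (3/2)*p <= 0 implies it.
Every state satisfying the precondition satisfies the weakest precondition: the implication holds.
Answer: valid


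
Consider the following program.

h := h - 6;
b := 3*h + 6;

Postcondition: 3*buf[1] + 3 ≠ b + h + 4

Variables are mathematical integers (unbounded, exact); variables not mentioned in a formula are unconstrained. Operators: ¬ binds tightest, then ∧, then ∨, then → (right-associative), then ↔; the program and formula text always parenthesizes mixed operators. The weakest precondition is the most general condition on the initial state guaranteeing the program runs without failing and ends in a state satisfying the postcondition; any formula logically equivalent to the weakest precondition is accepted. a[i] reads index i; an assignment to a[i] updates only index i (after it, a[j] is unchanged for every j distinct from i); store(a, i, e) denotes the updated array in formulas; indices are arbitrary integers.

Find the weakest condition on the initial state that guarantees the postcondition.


Working backward. After the program, the postcondition 3*buf[1] + 3 ≠ b + h + 4 must hold; in canonical form it is 3*buf[1] ≠ b + h + 1.
Before b := 3*h + 6: 3*buf[1] ≠ 4*h + 7
Before h := h - 6: 3*buf[1] ≠ 4*h - 17
Answer: WP = 3*buf[1] ≠ 4*h - 17


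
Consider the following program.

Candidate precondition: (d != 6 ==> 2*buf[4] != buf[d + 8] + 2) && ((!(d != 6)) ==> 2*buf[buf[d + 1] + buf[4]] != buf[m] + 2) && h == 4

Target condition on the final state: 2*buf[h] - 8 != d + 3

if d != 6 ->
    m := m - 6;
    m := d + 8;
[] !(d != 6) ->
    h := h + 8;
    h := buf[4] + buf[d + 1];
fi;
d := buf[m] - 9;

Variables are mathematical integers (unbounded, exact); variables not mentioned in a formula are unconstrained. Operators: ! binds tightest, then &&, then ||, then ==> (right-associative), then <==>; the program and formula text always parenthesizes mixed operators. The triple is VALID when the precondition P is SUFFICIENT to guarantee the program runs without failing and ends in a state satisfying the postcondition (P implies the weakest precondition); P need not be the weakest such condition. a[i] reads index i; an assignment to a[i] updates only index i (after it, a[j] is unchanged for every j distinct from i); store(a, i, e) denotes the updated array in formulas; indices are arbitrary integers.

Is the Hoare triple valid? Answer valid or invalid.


Working backward. After the program, the postcondition 2*buf[h] - 8 != d + 3 must hold; in canonical form it is 2*buf[h] != d + 11.
Before d := buf[m] - 9: 2*buf[h] != buf[m] + 2
Then branch requires 2*buf[h] != buf[d + 8] + 2; else branch requires 2*buf[buf[d + 1] + buf[4]] != buf[m] + 2.
Before the if: (d != 6 ==> 2*buf[h] != buf[d + 8] + 2) && ((!(d != 6)) ==> 2*buf[buf[d + 1] + buf[4]] != buf[m] + 2)
The weakest precondition is (d != 6 ==> 2*buf[h] != buf[d + 8] + 2) && ((!(d != 6)) ==> 2*buf[buf[d + 1] + buf[4]] != buf[m] + 2).
Check whether (d != 6 ==> 2*buf[4] != buf[d + 8] + 2) && ((!(d != 6)) ==> 2*buf[buf[d + 1] + buf[4]] != buf[m] + 2) && h == 4 implies it.
Every state satisfying the precondition satisfies the weakest precondition: the implication holds.
Answer: valid


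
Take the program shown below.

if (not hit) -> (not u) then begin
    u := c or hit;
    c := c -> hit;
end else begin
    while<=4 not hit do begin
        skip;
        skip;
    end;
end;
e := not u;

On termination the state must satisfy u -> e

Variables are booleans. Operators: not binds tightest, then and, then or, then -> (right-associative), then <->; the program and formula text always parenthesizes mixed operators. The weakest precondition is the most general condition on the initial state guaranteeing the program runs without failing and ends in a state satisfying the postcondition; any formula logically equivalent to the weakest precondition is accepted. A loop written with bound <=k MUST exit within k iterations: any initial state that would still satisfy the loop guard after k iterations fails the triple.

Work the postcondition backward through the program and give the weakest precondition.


Working backward. After the program, u -> e must hold.
Before e := not u: u -> (not u)
Then branch requires (c or hit) -> (not (c or hit)); else branch requires ((not hit) -> (((not hit) -> (((not hit) -> (((not hit) -> (hit and (u -> (not u)))) and (hit -> (u -> (not u))))) and (hit -> (u -> (not u))))) and (hit -> (u -> (not u))))) and (hit -> (u -> (not u))).
Before the if: (((not hit) -> (not u)) -> ((c or hit) -> (not (c or hit)))) and ((not ((not hit) -> (not u))) -> (((not hit) -> (((not hit) -> (((not hit) -> (((not hit) -> (hit and (u -> (not u)))) and (hit -> (u -> (not u))))) and (hit -> (u -> (not u))))) and (hit -> (u -> (not u))))) and (hit -> (u -> (not u)))))
Answer: WP = (((not hit) -> (not u)) -> ((c or hit) -> (not (c or hit)))) and ((not ((not hit) -> (not u))) -> (((not hit) -> (((not hit) -> (((not hit) -> (((not hit) -> (hit and (u -> (not u)))) and (hit -> (u -> (not u))))) and (hit -> (u -> (not u))))) and (hit -> (u -> (not u))))) and (hit -> (u -> (not u)))))


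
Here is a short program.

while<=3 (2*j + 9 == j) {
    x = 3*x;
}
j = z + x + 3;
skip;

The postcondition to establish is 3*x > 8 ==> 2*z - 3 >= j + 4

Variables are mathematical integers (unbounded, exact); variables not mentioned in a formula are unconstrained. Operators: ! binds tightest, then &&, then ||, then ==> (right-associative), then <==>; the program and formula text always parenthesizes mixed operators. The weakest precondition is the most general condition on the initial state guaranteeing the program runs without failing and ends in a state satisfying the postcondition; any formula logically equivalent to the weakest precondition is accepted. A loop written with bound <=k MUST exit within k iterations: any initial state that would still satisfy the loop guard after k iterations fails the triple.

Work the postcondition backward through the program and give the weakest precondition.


Working backward. After the program, the postcondition 3*x > 8 ==> 2*z - 3 >= j + 4 must hold; in canonical form it is 3*x > 8 ==> 2*z >= j + 7.
Before skip: 3*x > 8 ==> 2*z >= j + 7
Before j := z + x + 3: 3*x > 8 ==> z >= x + 10
Before the loop (bound <=3), unroll the exhaustion recursion (WP_0 = exit-now case; WP_j = one more guarded iteration, up to j = 3):
  WP_0: (!(j == -9)) && (3*x > 8 ==> z >= x + 10)
  WP_1: (j == -9 ==> ((!(j == -9)) && (9*x > 8 ==> z >= 3*x + 10))) && ((!(j == -9)) ==> (3*x > 8 ==> z >= x + 10))
  WP_2: (j == -9 ==> ((j == -9 ==> ((!(j == -9)) && (27*x > 8 ==> z >= 9*x + 10))) && ((!(j == -9)) ==> (9*x > 8 ==> z >= 3*x + 10)))) && ((!(j == -9)) ==> (3*x > 8 ==> z >= x + 10))
  WP_3: (j == -9 ==> ((j == -9 ==> ((j == -9 ==> ((!(j == -9)) && (81*x > 8 ==> z >= 27*x + 10))) && ((!(j == -9)) ==> (27*x > 8 ==> z >= 9*x + 10)))) && ((!(j == -9)) ==> (9*x > 8 ==> z >= 3*x + 10)))) && ((!(j == -9)) ==> (3*x > 8 ==> z >= x + 10))
So before the loop: (j == -9 ==> ((j == -9 ==> ((j == -9 ==> ((!(j == -9)) && (81*x > 8 ==> z >= 27*x + 10))) && ((!(j == -9)) ==> (27*x > 8 ==> z >= 9*x + 10)))) && ((!(j == -9)) ==> (9*x > 8 ==> z >= 3*x + 10)))) && ((!(j == -9)) ==> (3*x > 8 ==> z >= x + 10))
Answer: WP = (j == -9 ==> ((j == -9 ==> ((j == -9 ==> ((!(j == -9)) && (81*x > 8 ==> z >= 27*x + 10))) && ((!(j == -9)) ==> (27*x > 8 ==> z >= 9*x + 10)))) && ((!(j == -9)) ==> (9*x > 8 ==> z >= 3*x + 10)))) && ((!(j == -9)) ==> (3*x > 8 ==> z >= x + 10))


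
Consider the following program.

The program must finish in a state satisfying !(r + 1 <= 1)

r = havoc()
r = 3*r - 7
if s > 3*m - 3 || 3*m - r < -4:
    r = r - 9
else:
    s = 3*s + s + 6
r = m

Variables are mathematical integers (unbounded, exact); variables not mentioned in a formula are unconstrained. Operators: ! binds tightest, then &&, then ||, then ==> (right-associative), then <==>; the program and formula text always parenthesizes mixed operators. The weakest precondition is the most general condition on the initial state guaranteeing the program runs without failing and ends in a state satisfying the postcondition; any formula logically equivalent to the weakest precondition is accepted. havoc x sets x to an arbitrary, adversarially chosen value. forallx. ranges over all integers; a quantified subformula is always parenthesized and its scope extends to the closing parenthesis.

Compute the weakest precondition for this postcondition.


Working backward. After the program, the postcondition !(r + 1 <= 1) must hold; in canonical form it is !(r <= 0).
Before r := m: !(m <= 0)
Then branch requires !(m <= 0); else branch requires !(m <= 0).
Before the if: ((s > 3*m - 3 || 3*m < r - 4) ==> (!(m <= 0))) && ((!(s > 3*m - 3 || 3*m < r - 4)) ==> (!(m <= 0)))
Before r := 3*r - 7: ((s > 3*m - 3 || 3*m < 3*r - 11) ==> (!(m <= 0))) && ((!(s > 3*m - 3 || 3*m < 3*r - 11)) ==> (!(m <= 0)))
Before havoc r: forall r_1. (((s > 3*m - 3 || 3*m < 3*r_1 - 11) ==> (!(m <= 0))) && ((!(s > 3*m - 3 || 3*m < 3*r_1 - 11)) ==> (!(m <= 0))))
Answer: WP = forall r_1. (((s > 3*m - 3 || 3*m < 3*r_1 - 11) ==> (!(m <= 0))) && ((!(s > 3*m - 3 || 3*m < 3*r_1 - 11)) ==> (!(m <= 0))))


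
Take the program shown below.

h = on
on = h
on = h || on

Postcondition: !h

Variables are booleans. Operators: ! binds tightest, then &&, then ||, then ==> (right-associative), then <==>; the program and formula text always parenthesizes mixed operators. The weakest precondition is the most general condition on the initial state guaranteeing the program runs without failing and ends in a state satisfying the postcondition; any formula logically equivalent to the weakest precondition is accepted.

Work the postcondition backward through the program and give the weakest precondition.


Working backward. After the program, !h must hold.
Before on := h || on: !h
Before on := h: !h
Before h := on: !on
Answer: WP = !on


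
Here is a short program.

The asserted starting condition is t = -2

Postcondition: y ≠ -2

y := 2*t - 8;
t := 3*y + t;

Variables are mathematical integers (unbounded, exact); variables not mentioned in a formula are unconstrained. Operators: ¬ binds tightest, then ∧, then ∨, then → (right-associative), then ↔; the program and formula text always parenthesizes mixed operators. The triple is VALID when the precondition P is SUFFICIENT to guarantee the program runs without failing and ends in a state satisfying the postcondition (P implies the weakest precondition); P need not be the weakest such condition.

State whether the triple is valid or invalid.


Working backward. After the program, y ≠ -2 must hold.
Before t := 3*y + t: y ≠ -2
Before y := 2*t - 8: 2*t ≠ 6
The weakest precondition is 2*t ≠ 6.
Check whether t = -2 implies it.
Every state satisfying the precondition satisfies the weakest precondition: the implication holds.
Answer: valid


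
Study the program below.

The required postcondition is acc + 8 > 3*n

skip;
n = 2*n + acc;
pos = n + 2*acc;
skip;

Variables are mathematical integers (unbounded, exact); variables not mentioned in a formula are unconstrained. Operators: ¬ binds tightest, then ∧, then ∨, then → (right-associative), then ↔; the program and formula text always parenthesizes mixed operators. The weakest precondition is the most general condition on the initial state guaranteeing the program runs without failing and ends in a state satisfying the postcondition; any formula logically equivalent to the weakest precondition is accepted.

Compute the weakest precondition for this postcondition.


Working backward. After the program, the postcondition acc + 8 > 3*n must hold; in canonical form it is acc > 3*n - 8.
Before skip: acc > 3*n - 8
Before pos := n + 2*acc: acc > 3*n - 8
Before n := 2*n + acc: 2*acc + 6*n < 8
Before skip: 2*acc + 6*n < 8
Answer: WP = 2*acc + 6*n < 8


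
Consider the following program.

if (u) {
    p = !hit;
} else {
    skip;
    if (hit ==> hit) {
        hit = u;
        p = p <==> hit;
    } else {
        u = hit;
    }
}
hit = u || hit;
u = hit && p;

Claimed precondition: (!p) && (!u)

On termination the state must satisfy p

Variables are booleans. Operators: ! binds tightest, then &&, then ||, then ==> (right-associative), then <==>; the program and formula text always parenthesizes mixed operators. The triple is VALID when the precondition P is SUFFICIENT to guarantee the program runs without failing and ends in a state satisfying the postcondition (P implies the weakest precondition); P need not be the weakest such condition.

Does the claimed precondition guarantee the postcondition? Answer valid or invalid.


Working backward. After the program, p must hold.
Before u := hit && p: p
Before hit := u || hit: p
Then branch requires !hit; else branch requires p <==> u.
Before the if: (u ==> (!hit)) && ((!u) ==> (p <==> u))
The weakest precondition is (u ==> (!hit)) && ((!u) ==> (p <==> u)).
Check whether (!p) && (!u) implies it.
Every state satisfying the precondition satisfies the weakest precondition: the implication holds.
Answer: valid


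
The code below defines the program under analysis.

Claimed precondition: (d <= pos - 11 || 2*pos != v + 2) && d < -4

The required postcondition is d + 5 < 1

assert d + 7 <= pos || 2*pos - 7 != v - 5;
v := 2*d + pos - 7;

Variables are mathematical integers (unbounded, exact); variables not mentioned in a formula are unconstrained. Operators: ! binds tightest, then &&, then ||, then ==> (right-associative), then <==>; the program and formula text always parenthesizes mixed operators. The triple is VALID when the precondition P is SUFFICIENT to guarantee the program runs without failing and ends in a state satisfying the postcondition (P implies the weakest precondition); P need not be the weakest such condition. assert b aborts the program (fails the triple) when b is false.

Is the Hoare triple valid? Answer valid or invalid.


Working backward. After the program, the postcondition d + 5 < 1 must hold; in canonical form it is d < -4.
Before v := 2*d + pos - 7: d < -4
Before assert d + 7 <= pos || 2*pos - 7 != v - 5: (d <= pos - 7 || 2*pos != v + 2) && d < -4
The weakest precondition is (d <= pos - 7 || 2*pos != v + 2) && d < -4.
Check whether (d <= pos - 11 || 2*pos != v + 2) && d < -4 implies it.
Every state satisfying the precondition satisfies the weakest precondition: the implication holds.
Answer: valid


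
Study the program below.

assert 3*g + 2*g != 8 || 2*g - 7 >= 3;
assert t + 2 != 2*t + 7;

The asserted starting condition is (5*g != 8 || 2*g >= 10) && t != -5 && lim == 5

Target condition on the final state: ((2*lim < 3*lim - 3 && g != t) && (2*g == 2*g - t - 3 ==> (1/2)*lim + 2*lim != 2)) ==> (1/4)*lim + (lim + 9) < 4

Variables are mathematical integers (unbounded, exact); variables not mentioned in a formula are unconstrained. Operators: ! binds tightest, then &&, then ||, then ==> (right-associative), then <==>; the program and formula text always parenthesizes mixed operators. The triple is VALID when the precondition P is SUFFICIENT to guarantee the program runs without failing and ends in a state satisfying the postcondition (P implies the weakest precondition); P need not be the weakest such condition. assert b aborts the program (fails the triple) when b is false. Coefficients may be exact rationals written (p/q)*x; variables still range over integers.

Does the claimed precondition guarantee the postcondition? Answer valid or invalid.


Working backward. After the program, the postcondition ((2*lim < 3*lim - 3 && g != t) && (2*g == 2*g - t - 3 ==> (1/2)*lim + 2*lim != 2)) ==> (1/4)*lim + (lim + 9) < 4 must hold; in canonical form it is (lim > 3 && g != t && (t == -3 ==> (5/2)*lim != 2)) ==> (5/4)*lim < -5.
Before assert t + 2 != 2*t + 7: t != -5 && ((lim > 3 && g != t && (t == -3 ==> (5/2)*lim != 2)) ==> (5/4)*lim < -5)
Before assert 3*g + 2*g != 8 || 2*g - 7 >= 3: (5*g != 8 || 2*g >= 10) && t != -5 && ((lim > 3 && g != t && (t == -3 ==> (5/2)*lim != 2)) ==> (5/4)*lim < -5)
The weakest precondition is (5*g != 8 || 2*g >= 10) && t != -5 && ((lim > 3 && g != t && (t == -3 ==> (5/2)*lim != 2)) ==> (5/4)*lim < -5).
Check whether (5*g != 8 || 2*g >= 10) && t != -5 && lim == 5 implies it.
Countermodel: at the initial state g = -3, lim = 5, t = -4, the precondition holds but the weakest precondition fails.
Answer: invalid


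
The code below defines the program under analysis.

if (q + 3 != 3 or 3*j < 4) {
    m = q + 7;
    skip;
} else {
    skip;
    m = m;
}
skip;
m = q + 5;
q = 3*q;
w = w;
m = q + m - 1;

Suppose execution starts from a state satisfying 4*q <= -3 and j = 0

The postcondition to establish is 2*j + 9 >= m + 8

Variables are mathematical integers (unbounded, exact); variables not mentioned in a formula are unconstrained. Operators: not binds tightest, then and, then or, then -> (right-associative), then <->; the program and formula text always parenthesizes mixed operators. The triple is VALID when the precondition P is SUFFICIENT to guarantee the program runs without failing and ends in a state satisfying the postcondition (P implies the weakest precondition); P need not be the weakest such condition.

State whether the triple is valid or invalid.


Working backward. After the program, the postcondition 2*j + 9 >= m + 8 must hold; in canonical form it is 2*j >= m - 1.
Before m := q + m - 1: 2*j >= m + q - 2
Before w := w: 2*j >= m + q - 2
Before q := 3*q: 2*j >= m + 3*q - 2
Before m := q + 5: 2*j >= 4*q + 3
Before skip: 2*j >= 4*q + 3
Then branch requires 2*j >= 4*q + 3; else branch requires 2*j >= 4*q + 3.
Before the if: ((q != 0 or 3*j < 4) -> 2*j >= 4*q + 3) and ((not (q != 0 or 3*j < 4)) -> 2*j >= 4*q + 3)
The weakest precondition is ((q != 0 or 3*j < 4) -> 2*j >= 4*q + 3) and ((not (q != 0 or 3*j < 4)) -> 2*j >= 4*q + 3).
Check whether 4*q <= -3 and j = 0 implies it.
Every state satisfying the precondition satisfies the weakest precondition: the implication holds.
Answer: valid


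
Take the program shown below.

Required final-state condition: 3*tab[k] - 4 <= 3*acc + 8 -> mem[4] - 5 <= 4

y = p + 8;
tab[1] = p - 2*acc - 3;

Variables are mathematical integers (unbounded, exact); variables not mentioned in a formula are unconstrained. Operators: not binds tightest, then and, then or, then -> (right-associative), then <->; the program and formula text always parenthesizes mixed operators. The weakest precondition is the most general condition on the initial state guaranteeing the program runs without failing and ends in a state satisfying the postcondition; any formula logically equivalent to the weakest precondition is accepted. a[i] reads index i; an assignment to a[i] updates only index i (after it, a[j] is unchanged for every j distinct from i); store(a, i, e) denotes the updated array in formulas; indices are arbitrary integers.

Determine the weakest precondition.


Working backward. After the program, the postcondition 3*tab[k] - 4 <= 3*acc + 8 -> mem[4] - 5 <= 4 must hold; in canonical form it is 3*tab[k] <= 3*acc + 12 -> mem[4] <= 9.
Before tab[1] := p - 2*acc - 3: 3*store(tab, 1, -2*acc + p - 3)[k] <= 3*acc + 12 -> mem[4] <= 9
Before y := p + 8: 3*store(tab, 1, -2*acc + p - 3)[k] <= 3*acc + 12 -> mem[4] <= 9
Answer: WP = 3*store(tab, 1, -2*acc + p - 3)[k] <= 3*acc + 12 -> mem[4] <= 9


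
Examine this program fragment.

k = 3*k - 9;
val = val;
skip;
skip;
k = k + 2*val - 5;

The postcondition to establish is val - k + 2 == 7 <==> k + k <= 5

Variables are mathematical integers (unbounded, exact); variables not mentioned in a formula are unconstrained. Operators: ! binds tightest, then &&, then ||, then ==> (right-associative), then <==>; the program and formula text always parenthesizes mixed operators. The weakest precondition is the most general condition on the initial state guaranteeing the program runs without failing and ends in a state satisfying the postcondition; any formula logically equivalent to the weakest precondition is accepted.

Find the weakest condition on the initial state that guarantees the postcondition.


Working backward. After the program, the postcondition val - k + 2 == 7 <==> k + k <= 5 must hold; in canonical form it is val == k + 5 <==> 2*k <= 5.
Before k := k + 2*val - 5: k + val == 0 <==> 2*k + 4*val <= 15
Before skip: k + val == 0 <==> 2*k + 4*val <= 15
Before skip: k + val == 0 <==> 2*k + 4*val <= 15
Before val := val: k + val == 0 <==> 2*k + 4*val <= 15
Before k := 3*k - 9: 3*k + val == 9 <==> 6*k + 4*val <= 33
Answer: WP = 3*k + val == 9 <==> 6*k + 4*val <= 33


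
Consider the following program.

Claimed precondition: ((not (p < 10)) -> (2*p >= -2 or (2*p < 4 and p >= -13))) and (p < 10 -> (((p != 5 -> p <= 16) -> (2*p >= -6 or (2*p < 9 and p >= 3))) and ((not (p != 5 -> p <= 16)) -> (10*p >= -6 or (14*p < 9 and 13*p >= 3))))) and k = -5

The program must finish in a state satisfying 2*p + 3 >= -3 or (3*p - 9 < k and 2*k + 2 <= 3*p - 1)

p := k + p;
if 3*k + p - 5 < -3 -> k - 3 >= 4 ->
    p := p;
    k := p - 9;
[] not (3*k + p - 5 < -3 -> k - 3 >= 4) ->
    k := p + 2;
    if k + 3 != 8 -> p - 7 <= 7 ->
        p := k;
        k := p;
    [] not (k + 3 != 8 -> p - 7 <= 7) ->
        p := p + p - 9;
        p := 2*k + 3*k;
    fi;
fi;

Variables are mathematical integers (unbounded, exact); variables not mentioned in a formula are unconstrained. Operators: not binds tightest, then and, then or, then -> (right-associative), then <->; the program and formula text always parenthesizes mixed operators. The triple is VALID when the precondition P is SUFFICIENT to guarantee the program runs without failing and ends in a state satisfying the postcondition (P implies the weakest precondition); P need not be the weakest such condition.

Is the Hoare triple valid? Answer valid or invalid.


Working backward. After the program, the postcondition 2*p + 3 >= -3 or (3*p - 9 < k and 2*k + 2 <= 3*p - 1) must hold; in canonical form it is 2*p >= -6 or (3*p < k + 9 and 2*k <= 3*p - 3).
Then branch requires 2*p >= -6 or (2*p < 0 and p >= -15); else branch requires ((p != 3 -> p <= 14) -> (2*p >= -10 or (2*p < 5 and p >= 1))) and ((not (p != 3 -> p <= 14)) -> (10*p >= -26 or (14*p < -19 and 13*p >= -23))).
Before the if: ((3*k + p < 2 -> k >= 7) -> (2*p >= -6 or (2*p < 0 and p >= -15))) and ((not (3*k + p < 2 -> k >= 7)) -> (((p != 3 -> p <= 14) -> (2*p >= -10 or (2*p < 5 and p >= 1))) and ((not (p != 3 -> p <= 14)) -> (10*p >= -26 or (14*p < -19 and 13*p >= -23)))))
Before p := k + p: ((4*k + p < 2 -> k >= 7) -> (2*k + 2*p >= -6 or (2*k + 2*p < 0 and k + p >= -15))) and ((not (4*k + p < 2 -> k >= 7)) -> (((k + p != 3 -> k + p <= 14) -> (2*k + 2*p >= -10 or (2*k + 2*p < 5 and k + p >= 1))) and ((not (k + p != 3 -> k + p <= 14)) -> (10*k + 10*p >= -26 or (14*k + 14*p < -19 and 13*k + 13*p >= -23)))))
The weakest precondition is ((4*k + p < 2 -> k >= 7) -> (2*k + 2*p >= -6 or (2*k + 2*p < 0 and k + p >= -15))) and ((not (4*k + p < 2 -> k >= 7)) -> (((k + p != 3 -> k + p <= 14) -> (2*k + 2*p >= -10 or (2*k + 2*p < 5 and k + p >= 1))) and ((not (k + p != 3 -> k + p <= 14)) -> (10*k + 10*p >= -26 or (14*k + 14*p < -19 and 13*k + 13*p >= -23))))).
Check whether ((not (p < 10)) -> (2*p >= -2 or (2*p < 4 and p >= -13))) and (p < 10 -> (((p != 5 -> p <= 16) -> (2*p >= -6 or (2*p < 9 and p >= 3))) and ((not (p != 5 -> p <= 16)) -> (10*p >= -6 or (14*p < 9 and 13*p >= 3))))) and k = -5 implies it.
Countermodel: at the initial state k = -5, p = -2, the precondition holds but the weakest precondition fails.
Answer: invalid


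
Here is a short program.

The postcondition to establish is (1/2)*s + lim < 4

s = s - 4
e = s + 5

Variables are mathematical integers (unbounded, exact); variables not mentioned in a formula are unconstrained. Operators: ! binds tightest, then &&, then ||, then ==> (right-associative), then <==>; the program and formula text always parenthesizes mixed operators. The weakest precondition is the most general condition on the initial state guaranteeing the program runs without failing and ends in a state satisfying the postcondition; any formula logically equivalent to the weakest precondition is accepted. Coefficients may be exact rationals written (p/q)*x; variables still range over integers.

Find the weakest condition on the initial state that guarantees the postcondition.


Working backward. After the program, the postcondition (1/2)*s + lim < 4 must hold; in canonical form it is lim + (1/2)*s < 4.
Before e := s + 5: lim + (1/2)*s < 4
Before s := s - 4: lim + (1/2)*s < 6
Answer: WP = lim + (1/2)*s < 6


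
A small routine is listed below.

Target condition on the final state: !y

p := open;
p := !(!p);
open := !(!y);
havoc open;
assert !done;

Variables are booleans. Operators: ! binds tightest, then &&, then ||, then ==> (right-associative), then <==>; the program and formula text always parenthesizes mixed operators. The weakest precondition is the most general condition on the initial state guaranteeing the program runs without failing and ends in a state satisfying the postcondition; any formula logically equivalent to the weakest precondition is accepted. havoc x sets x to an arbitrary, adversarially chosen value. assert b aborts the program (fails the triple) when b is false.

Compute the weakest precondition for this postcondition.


Working backward. After the program, !y must hold.
Before assert !done: (!done) && (!y)
Before havoc open: (!done) && (!y)
Before open := !(!y): (!done) && (!y)
Before p := !(!p): (!done) && (!y)
Before p := open: (!done) && (!y)
Answer: WP = (!done) && (!y)


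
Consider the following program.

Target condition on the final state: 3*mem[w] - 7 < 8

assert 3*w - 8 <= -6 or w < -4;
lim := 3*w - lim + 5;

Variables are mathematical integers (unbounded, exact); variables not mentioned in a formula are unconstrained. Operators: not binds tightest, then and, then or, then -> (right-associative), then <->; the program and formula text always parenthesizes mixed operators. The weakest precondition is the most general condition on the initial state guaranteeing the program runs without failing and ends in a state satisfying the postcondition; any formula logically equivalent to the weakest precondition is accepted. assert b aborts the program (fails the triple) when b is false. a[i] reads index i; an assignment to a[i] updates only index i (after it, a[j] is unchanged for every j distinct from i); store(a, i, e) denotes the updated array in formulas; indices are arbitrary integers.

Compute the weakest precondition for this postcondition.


Working backward. After the program, the postcondition 3*mem[w] - 7 < 8 must hold; in canonical form it is 3*mem[w] < 15.
Before lim := 3*w - lim + 5: 3*mem[w] < 15
Before assert 3*w - 8 <= -6 or w < -4: (3*w <= 2 or w < -4) and 3*mem[w] < 15
Answer: WP = (3*w <= 2 or w < -4) and 3*mem[w] < 15
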